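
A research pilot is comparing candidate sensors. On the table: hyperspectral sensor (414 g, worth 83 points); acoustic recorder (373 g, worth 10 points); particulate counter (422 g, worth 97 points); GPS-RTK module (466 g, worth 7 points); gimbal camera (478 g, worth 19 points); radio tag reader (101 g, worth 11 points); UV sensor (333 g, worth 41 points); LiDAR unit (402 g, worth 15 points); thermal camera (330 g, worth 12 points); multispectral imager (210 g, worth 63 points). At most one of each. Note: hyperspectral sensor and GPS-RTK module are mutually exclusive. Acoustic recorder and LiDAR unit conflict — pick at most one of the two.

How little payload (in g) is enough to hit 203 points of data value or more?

1046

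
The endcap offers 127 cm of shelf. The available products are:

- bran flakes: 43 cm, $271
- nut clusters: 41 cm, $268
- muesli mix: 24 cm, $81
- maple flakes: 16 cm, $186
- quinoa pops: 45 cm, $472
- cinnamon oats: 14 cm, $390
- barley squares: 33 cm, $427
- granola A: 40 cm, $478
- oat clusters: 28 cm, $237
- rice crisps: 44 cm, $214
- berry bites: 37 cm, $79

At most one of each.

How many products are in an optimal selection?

4

The maximum weekly sales within 127 cm is 1577.
quinoa pops + cinnamon oats + granola A + oat clusters hits 1577 at 127 cm.
Any selection reaching 1577 contains exactly 4 products.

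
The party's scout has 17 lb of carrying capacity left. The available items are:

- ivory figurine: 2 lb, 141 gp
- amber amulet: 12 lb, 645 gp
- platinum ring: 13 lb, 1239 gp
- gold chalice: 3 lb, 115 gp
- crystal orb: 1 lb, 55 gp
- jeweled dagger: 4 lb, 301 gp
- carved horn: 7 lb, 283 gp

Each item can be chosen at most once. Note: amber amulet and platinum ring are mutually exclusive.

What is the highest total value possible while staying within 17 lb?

1540

The ratio ordering already packs tightly: platinum ring + jeweled dagger, 17 lb, 1540.
Nothing else feasible within 17 lb beats 1540.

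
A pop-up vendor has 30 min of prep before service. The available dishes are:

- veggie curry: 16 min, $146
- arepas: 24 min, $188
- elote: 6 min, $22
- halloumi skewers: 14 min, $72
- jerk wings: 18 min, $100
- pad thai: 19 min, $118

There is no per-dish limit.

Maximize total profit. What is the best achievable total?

218

Veggie curry + halloumi skewers uses 30 of the 30 min and totals 218.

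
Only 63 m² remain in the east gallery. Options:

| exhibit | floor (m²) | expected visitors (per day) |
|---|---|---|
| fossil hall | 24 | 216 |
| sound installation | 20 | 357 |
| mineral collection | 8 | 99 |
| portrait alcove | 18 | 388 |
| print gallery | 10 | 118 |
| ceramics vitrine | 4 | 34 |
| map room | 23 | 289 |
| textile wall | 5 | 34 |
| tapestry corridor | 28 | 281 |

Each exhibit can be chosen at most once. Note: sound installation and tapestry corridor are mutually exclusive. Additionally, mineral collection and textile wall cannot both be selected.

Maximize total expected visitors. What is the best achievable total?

1034

Sound installation + portrait alcove + map room uses 61 of the 63 m² and totals 1034.
Next best is sound installation + mineral collection + portrait alcove + print gallery + ceramics vitrine at 996 (60 m²) — short by 38.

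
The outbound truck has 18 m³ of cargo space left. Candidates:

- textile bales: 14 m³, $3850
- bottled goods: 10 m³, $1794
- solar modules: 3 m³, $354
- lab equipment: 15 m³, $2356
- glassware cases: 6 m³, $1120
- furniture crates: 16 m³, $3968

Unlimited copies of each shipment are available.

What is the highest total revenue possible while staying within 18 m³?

Taking textile bales + solar modules: 17 m³ used, 4204 in revenue.

4204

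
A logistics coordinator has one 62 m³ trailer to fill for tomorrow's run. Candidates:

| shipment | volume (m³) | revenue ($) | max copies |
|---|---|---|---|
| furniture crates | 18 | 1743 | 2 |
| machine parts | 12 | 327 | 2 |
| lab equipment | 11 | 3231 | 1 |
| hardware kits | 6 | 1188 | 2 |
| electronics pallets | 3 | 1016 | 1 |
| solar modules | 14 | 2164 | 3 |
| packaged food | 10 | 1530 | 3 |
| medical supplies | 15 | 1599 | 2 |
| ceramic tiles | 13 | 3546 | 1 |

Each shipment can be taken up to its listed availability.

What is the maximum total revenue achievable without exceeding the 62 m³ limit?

Density check — electronics pallets 338.67, lab equipment 293.73, ceramic tiles 272.77 are the best per m³.
A density-first pass picks lab equipment + 2×hardware kits + electronics pallets + solar modules + ceramic tiles — 12333 at 53 m³.
The 6 m³ tied up in hardware kits is better spent on solar modules — total rises to 13309 (61 m³).
No other feasible combination exceeds 13309.

13309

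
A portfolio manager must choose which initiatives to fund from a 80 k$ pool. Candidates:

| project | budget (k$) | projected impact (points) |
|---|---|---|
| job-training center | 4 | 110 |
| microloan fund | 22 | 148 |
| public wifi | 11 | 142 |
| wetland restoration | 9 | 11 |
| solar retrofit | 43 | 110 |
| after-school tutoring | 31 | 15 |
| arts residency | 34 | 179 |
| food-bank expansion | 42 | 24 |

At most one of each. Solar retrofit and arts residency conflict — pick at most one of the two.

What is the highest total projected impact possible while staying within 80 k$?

590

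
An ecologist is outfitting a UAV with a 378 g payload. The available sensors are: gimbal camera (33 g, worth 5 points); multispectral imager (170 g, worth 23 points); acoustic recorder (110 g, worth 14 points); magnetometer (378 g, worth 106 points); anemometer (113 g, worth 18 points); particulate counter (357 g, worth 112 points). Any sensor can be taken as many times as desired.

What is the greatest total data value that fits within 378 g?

Best packing: particulate counter — 357 g, 112 total.
The spare 21 g is too small for any remaining sensor, and no exchange beats 112.

112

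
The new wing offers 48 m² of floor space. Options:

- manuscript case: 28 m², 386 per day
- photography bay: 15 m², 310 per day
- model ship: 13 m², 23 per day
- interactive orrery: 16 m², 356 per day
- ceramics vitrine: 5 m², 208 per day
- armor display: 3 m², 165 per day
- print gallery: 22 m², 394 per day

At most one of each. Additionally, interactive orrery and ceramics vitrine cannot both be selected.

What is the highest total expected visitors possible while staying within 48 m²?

1077

Density check — armor display 55.00, ceramics vitrine 41.60, interactive orrery 22.25 are the best per m².
Photography bay + ceramics vitrine + armor display + print gallery uses 45 of the 48 m² and totals 1077.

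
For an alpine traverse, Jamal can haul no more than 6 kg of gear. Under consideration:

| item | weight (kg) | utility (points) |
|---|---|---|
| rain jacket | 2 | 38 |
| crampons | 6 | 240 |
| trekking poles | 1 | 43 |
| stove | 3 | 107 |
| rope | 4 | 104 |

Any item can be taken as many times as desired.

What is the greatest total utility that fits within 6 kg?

258

6×trekking poles uses 6 of the 6 kg and totals 258.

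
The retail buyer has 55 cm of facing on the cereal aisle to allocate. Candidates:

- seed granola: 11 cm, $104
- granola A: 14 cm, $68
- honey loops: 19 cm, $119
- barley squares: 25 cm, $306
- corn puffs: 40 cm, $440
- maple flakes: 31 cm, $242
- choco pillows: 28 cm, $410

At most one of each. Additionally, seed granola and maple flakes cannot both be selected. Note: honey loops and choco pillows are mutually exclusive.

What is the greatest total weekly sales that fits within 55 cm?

Best packing: barley squares + choco pillows — 53 cm, 716 total.

716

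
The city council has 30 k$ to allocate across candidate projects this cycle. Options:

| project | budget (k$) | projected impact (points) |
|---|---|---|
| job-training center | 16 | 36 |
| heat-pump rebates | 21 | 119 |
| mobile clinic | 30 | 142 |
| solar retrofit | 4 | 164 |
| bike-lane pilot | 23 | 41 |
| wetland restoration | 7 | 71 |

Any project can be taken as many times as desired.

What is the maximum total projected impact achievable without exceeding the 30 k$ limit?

Taking 7×solar retrofit: 28 k$ used, 1148 in projected impact.

1148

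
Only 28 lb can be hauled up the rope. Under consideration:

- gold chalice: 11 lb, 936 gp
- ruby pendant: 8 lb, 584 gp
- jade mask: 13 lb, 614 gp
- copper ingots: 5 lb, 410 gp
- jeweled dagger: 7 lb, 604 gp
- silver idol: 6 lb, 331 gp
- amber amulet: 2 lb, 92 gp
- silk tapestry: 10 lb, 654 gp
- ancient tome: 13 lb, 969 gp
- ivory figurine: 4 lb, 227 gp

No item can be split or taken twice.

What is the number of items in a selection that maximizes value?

4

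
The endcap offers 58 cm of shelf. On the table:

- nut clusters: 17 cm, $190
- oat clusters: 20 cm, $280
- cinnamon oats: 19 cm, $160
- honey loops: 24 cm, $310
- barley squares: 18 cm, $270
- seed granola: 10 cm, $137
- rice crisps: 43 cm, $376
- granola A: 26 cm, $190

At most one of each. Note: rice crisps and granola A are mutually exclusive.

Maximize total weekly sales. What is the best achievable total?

740

Greedy by ratio would take oat clusters + barley squares + seed granola: 48 cm used, total 687.
Replace seed granola with nut clusters: the trade gains 53 net, giving 740 at 55 cm.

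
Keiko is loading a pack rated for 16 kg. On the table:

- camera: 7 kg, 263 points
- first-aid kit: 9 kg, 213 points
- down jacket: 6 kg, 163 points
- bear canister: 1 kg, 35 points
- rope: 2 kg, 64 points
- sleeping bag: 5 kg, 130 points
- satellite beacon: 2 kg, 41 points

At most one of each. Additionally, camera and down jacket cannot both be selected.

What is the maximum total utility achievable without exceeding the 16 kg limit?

Taking camera + rope + sleeping bag + satellite beacon: 16 kg used, 498 in utility.
An exhaustive check of the 128 subsets confirms 498.

498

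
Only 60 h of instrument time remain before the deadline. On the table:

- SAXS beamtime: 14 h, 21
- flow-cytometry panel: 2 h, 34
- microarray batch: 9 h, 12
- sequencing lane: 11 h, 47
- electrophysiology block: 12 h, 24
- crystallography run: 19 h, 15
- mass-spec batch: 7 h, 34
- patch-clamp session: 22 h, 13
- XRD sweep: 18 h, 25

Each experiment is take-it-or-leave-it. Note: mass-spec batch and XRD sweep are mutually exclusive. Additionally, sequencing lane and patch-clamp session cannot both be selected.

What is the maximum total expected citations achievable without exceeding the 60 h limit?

By expected citations per h: flow-cytometry panel 17.00, mass-spec batch 4.86, sequencing lane 4.27, electrophysiology block 2.00 lead.
Taking SAXS beamtime + flow-cytometry panel + microarray batch + sequencing lane + electrophysiology block + mass-spec batch: 55 h used, 172 in expected citations.
An exhaustive check of the 512 subsets confirms 172.

172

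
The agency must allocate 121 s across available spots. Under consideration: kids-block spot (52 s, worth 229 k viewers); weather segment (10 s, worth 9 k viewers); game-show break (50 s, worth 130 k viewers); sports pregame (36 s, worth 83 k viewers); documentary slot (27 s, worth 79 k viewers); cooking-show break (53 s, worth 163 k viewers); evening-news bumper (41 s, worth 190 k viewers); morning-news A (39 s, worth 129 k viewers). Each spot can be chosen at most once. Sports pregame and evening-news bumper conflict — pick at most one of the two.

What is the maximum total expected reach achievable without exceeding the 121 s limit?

Ranking by ratio (expected reach/s): evening-news bumper 4.63, kids-block spot 4.40, morning-news A 3.31.
Taking kids-block spot + documentary slot + evening-news bumper: 120 s used, 498 in expected reach.
An exhaustive check of the 256 subsets confirms 498.

498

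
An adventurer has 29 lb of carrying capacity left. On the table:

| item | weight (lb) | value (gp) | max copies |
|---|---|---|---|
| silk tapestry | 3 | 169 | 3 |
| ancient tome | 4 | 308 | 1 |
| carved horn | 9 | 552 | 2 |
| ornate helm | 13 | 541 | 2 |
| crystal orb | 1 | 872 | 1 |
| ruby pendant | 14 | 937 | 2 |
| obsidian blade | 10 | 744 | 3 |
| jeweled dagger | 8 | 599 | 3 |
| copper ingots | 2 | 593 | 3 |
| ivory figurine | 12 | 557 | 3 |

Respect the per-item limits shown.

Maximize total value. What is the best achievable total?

Density check — crystal orb 872.00, copper ingots 296.50, ancient tome 77.00, jeweled dagger 74.88 are the best per lb.
Taking the top-ratio items first gives ancient tome + crystal orb + 2×jeweled dagger + 3×copper ingots for 4157 (27 lb).
Dropping jeweled dagger frees 8 lb; slotting in obsidian blade (10 lb) lifts the total to 4302 at 29 lb.
Every other selection either busts 29 lb or exceeds an availability limit or fails to beat 4302.

4302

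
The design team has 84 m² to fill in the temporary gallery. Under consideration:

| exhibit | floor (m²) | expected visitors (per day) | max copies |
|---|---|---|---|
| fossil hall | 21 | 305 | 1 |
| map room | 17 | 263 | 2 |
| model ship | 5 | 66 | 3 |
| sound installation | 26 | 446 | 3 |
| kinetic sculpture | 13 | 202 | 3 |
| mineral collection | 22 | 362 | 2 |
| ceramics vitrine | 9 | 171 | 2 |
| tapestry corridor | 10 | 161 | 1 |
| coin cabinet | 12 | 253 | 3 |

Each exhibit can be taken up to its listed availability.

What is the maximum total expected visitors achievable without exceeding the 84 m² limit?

The ratio heuristic lands on sound installation + 2×ceramics vitrine + 3×coin cabinet (1547) but leaves 4 m² idle.
Replace ceramics vitrine with kinetic sculpture: the trade gains 31 net, giving 1578 at 84 m².

1578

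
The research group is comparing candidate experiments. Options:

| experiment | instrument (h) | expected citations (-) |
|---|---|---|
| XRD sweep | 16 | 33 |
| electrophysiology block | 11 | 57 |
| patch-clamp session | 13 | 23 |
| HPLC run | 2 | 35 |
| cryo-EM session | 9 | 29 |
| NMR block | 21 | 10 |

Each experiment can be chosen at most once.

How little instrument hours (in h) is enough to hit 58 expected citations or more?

11

Look for the lowest-instrument combination reaching 58.
HPLC run + cryo-EM session: 64 expected citations at 11 h.
Any bundle with less than 11 h falls short of 58.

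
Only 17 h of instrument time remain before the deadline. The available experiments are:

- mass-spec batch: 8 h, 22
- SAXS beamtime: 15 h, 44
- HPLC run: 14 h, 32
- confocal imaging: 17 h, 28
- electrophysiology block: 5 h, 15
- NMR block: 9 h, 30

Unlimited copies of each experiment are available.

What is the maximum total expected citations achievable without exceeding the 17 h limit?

52

Greedy by ratio would take electrophysiology block + NMR block: 14 h used, total 45.
The 5 h tied up in electrophysiology block is better spent on mass-spec batch — total rises to 52 (17 h).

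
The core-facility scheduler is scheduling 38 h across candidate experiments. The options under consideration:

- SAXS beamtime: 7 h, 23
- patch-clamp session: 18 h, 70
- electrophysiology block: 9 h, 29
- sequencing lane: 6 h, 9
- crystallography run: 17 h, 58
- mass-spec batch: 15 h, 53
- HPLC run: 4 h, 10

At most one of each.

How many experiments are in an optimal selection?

Best achievable expected citations is 133.
patch-clamp session + mass-spec batch + HPLC run hits 133 at 37 h.
Every optimal selection uses 3 experiments.

3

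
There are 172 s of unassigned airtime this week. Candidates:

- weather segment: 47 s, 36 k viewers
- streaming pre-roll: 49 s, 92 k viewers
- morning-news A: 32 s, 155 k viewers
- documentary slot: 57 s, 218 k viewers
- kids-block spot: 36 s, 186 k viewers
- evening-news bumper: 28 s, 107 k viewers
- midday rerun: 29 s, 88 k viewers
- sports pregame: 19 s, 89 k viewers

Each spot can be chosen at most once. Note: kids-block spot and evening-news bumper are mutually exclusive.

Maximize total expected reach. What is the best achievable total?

657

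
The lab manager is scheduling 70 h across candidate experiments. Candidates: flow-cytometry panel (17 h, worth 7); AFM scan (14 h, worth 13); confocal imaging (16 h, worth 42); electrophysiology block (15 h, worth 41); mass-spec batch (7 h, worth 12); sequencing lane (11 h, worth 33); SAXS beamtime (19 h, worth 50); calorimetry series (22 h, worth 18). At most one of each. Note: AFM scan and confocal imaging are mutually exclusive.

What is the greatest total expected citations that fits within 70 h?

Taking confocal imaging + electrophysiology block + mass-spec batch + sequencing lane + SAXS beamtime: 68 h used, 178 in expected citations.
Runner-up confocal imaging + electrophysiology block + sequencing lane + SAXS beamtime tops out at 166.

178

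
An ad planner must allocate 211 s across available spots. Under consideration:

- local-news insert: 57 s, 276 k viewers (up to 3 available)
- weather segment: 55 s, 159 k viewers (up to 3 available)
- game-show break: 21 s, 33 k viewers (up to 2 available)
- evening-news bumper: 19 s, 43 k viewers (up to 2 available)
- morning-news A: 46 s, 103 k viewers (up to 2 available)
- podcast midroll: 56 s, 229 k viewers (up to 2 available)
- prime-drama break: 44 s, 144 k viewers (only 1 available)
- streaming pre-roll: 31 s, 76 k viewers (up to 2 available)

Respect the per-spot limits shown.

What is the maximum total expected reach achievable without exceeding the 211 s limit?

914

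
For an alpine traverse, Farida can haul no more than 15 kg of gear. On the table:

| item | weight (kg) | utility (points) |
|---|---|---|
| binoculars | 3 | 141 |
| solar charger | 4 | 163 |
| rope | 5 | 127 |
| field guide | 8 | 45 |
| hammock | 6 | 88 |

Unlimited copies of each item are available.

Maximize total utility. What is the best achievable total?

705

Ranking by ratio (utility/kg): binoculars 47.00, solar charger 40.75, rope 25.40, hammock 14.67.
Taking 5×binoculars: 15 kg used, 705 in utility.
No other feasible combination exceeds 705.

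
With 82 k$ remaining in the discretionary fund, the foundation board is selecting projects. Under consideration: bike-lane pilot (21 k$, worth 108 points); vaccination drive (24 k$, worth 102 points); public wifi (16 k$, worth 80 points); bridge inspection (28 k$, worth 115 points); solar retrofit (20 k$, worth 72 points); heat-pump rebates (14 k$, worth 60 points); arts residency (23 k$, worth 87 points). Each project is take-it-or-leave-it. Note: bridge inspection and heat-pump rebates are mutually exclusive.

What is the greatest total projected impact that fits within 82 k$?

Density check — bike-lane pilot 5.14, public wifi 5.00, heat-pump rebates 4.29 are the best per k$.
Taking the top-ratio projects first gives bike-lane pilot + vaccination drive + public wifi + heat-pump rebates for 350 (75 k$).
Replace heat-pump rebates with solar retrofit: the trade gains 12 net, giving 362 at 81 k$.
The closest alternative, bike-lane pilot + vaccination drive + heat-pump rebates + arts residency, reaches only 357.

362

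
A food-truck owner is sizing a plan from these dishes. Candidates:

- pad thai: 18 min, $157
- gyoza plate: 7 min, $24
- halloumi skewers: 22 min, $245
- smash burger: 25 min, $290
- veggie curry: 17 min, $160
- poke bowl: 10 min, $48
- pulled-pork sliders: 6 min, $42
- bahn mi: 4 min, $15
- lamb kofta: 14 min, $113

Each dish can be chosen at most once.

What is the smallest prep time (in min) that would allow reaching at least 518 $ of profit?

Look for the lowest-prep combination reaching 518.
Taking halloumi skewers + smash burger gives 535 (≥ 518) for 47 min.
Below 47 min the best achievable stays under 518.

47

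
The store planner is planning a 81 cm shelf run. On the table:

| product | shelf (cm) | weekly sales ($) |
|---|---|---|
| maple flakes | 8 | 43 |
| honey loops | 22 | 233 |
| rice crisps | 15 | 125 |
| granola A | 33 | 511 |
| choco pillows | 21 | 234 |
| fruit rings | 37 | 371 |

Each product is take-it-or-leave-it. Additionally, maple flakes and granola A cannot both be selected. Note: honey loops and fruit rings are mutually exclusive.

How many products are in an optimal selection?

3

Best achievable weekly sales is 978.
honey loops + granola A + choco pillows hits 978 at 76 cm.
All optima have 3 products.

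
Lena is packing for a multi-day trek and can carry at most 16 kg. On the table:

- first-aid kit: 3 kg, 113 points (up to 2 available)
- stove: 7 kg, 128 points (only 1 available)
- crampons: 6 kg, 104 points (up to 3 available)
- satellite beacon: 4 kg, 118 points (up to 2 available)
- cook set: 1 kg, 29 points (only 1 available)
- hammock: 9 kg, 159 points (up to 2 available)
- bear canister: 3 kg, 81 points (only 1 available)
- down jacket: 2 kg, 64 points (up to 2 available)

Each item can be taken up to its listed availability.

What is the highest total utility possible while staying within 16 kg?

526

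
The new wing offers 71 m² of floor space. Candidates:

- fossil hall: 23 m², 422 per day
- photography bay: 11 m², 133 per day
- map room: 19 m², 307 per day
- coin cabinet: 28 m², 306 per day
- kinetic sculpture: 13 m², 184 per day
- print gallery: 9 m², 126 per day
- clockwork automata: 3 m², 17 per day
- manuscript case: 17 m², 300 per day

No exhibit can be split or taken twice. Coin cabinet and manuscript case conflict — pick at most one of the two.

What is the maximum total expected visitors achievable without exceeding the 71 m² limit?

1172

Ranking by ratio (expected visitors/m²): fossil hall 18.35, manuscript case 17.65, map room 16.16, kinetic sculpture 14.15.
Fossil hall + map room + print gallery + clockwork automata + manuscript case uses 71 of the 71 m² and totals 1172.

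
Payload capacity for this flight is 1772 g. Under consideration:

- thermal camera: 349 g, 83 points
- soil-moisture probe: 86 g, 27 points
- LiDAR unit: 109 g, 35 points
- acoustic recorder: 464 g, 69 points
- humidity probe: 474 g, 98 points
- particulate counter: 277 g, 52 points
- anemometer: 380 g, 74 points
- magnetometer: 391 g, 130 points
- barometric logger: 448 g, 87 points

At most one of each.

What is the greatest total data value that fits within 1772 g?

436

Filling by ratio: thermal camera + soil-moisture probe + LiDAR unit + humidity probe + particulate counter + magnetometer for 425, with 86 g left unused.
Replace humidity probe and particulate counter with anemometer + barometric logger: the trade gains 11 net, giving 436 at 1763 g.
Runner-up thermal camera + LiDAR unit + humidity probe + magnetometer + barometric logger tops out at 433.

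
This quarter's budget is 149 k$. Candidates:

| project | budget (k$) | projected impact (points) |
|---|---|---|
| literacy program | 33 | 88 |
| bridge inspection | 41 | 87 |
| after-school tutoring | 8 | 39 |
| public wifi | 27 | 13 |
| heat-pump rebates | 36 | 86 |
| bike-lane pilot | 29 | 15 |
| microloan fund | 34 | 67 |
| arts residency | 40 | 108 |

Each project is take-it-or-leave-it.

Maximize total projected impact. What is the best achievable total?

The ratio heuristic lands on literacy program + after-school tutoring + heat-pump rebates + bike-lane pilot + arts residency (336) but leaves 3 k$ idle.
Using the slack differently, literacy program + bridge inspection + microloan fund + arts residency comes to 350 at 148 k$.
No other feasible combination exceeds 350.

350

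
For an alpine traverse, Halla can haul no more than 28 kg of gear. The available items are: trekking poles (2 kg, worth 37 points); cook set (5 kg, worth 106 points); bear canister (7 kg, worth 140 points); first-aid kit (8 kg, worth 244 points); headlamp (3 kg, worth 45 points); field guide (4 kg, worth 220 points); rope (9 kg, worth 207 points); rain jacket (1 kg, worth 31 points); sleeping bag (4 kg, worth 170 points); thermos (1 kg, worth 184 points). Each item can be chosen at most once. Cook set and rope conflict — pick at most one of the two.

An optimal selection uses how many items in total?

6

Best achievable utility is 1062.
trekking poles + first-aid kit + field guide + rope + sleeping bag + thermos hits 1062 at 28 kg.
Every optimal selection uses 6 items.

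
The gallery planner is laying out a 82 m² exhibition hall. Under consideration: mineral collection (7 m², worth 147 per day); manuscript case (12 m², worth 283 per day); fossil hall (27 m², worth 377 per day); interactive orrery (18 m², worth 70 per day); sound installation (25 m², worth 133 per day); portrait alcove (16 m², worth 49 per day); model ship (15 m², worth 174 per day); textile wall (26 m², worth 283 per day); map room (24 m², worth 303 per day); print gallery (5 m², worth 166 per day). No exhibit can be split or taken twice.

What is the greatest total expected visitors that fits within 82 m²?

Taking mineral collection + manuscript case + fossil hall + map room + print gallery: 75 m² used, 1276 in expected visitors.
Next best is mineral collection + manuscript case + fossil hall + textile wall + print gallery at 1256 (77 m²) — short by 20.

1276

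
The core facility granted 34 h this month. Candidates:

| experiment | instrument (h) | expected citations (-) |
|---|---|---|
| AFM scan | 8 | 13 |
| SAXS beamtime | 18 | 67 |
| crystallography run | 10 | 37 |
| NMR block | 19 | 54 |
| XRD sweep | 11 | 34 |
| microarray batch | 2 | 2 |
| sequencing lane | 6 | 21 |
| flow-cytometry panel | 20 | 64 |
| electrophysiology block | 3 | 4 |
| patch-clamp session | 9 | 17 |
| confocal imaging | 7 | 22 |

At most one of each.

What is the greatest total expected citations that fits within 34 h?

125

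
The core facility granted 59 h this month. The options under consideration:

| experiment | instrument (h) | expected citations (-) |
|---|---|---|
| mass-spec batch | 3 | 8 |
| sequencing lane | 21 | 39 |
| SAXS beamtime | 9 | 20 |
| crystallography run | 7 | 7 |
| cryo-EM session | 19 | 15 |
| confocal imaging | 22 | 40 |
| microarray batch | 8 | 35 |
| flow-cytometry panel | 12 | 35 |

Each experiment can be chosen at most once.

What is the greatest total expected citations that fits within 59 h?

138

Taking the top-ratio experiments first gives mass-spec batch + sequencing lane + SAXS beamtime + microarray batch + flow-cytometry panel for 137 (53 h).
Replace sequencing lane with confocal imaging: the trade gains 1 net, giving 138 at 54 h.
No other feasible combination exceeds 138.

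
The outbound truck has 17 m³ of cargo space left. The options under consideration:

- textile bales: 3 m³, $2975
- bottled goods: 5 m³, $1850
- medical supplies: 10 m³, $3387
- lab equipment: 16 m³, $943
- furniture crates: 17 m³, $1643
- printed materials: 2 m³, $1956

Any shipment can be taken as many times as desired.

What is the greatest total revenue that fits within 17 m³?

Ranking by ratio (revenue/m³): textile bales 991.67, printed materials 978.00, bottled goods 370.00.
5×textile bales + printed materials uses 17 of the 17 m³ and totals 16831.
No other feasible combination exceeds 16831.

16831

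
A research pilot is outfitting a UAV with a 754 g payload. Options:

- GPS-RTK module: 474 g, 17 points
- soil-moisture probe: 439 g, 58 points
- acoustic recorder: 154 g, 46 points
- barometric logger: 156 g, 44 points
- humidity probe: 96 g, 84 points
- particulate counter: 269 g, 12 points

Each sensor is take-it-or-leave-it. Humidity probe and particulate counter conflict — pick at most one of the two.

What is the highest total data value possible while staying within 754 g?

188

Taking soil-moisture probe + acoustic recorder + humidity probe: 689 g used, 188 in data value.
Next best is soil-moisture probe + barometric logger + humidity probe at 186 (691 g) — short by 2.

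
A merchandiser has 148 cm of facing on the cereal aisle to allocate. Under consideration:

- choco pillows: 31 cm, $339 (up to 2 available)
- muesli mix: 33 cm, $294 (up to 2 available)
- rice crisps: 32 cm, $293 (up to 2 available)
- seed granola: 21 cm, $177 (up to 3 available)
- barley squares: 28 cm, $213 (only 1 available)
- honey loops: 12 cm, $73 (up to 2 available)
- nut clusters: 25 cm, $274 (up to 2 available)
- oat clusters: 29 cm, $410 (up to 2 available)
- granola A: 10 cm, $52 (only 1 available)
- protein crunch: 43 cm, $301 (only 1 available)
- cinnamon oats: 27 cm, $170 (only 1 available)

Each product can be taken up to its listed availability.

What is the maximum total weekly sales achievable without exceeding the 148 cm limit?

1772

By weekly sales per cm: oat clusters 14.14, nut clusters 10.96, choco pillows 10.94, rice crisps 9.16 lead.
The ratio heuristic lands on choco pillows + 2×nut clusters + 2×oat clusters (1707) but leaves 9 cm idle.
Replace nut clusters with choco pillows: the trade gains 65 net, giving 1772 at 145 cm.
No other feasible combination exceeds 1772.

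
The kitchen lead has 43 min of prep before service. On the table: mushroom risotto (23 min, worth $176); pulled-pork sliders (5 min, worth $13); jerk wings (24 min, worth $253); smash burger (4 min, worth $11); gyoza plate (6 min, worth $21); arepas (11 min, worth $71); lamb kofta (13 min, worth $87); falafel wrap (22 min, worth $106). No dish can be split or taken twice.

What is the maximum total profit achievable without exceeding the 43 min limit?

361

By profit per min: jerk wings 10.54, mushroom risotto 7.65, lamb kofta 6.69 lead.
Jerk wings + gyoza plate + lamb kofta uses 43 of the 43 min and totals 361.
Next best is pulled-pork sliders + jerk wings + lamb kofta at 353 (42 min) — short by 8.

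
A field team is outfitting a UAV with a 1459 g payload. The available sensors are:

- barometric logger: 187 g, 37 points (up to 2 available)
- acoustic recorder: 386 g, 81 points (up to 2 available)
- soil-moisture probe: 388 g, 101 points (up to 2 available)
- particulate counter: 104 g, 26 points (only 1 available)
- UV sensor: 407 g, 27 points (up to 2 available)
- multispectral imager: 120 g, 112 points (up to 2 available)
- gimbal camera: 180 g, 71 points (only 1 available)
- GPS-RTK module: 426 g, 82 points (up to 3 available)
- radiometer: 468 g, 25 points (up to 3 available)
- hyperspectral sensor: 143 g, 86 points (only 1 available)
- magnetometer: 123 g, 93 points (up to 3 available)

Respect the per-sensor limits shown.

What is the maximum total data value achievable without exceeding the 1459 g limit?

787

Taking soil-moisture probe + particulate counter + 2×multispectral imager + gimbal camera + hyperspectral sensor + 3×magnetometer: 1424 g used, 787 in data value.
No other feasible combination exceeds 787.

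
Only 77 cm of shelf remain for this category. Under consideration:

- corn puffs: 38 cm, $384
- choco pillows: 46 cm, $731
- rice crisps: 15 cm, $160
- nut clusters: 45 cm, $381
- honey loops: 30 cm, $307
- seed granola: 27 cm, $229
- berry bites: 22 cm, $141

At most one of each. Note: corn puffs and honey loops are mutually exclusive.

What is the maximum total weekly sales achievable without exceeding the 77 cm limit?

1038

Taking the top-ratio products first gives choco pillows + rice crisps for 891 (61 cm).
Dropping rice crisps frees 15 cm; slotting in honey loops (30 cm) lifts the total to 1038 at 76 cm.
That's the maximum — no feasible swap from here does better than 1038.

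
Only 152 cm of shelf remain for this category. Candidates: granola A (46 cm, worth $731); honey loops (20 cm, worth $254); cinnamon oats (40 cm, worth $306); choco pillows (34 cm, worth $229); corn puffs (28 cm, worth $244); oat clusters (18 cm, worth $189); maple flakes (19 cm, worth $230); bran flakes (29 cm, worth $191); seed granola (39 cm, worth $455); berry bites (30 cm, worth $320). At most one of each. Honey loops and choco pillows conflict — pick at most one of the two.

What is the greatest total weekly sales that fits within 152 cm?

1925

Density check — granola A 15.89, honey loops 12.70, maple flakes 12.11 are the best per cm.
A density-first pass picks granola A + honey loops + oat clusters + maple flakes + seed granola — 1859 at 142 cm.
The 20 cm tied up in honey loops is better spent on berry bites — total rises to 1925 (152 cm).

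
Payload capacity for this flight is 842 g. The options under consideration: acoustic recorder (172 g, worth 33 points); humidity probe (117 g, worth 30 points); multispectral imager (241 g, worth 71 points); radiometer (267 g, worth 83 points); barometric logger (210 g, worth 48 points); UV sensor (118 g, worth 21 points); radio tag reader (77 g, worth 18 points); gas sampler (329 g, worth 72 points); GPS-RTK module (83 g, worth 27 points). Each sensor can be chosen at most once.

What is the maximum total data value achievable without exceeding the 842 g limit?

232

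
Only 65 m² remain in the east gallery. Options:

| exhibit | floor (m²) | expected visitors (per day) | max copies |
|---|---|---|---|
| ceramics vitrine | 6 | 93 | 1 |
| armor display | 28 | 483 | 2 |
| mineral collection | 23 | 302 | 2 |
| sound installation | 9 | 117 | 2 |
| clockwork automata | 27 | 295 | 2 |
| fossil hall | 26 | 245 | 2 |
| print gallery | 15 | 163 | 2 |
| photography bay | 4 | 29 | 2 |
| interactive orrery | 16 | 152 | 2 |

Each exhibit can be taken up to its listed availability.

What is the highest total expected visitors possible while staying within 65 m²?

1083

Density check — armor display 17.25, ceramics vitrine 15.50, mineral collection 13.13, sound installation 13.00 are the best per m².
Greedy by ratio would take ceramics vitrine + 2×armor display: 62 m² used, total 1059.
Replace ceramics vitrine with sound installation: the trade gains 24 net, giving 1083 at 65 m².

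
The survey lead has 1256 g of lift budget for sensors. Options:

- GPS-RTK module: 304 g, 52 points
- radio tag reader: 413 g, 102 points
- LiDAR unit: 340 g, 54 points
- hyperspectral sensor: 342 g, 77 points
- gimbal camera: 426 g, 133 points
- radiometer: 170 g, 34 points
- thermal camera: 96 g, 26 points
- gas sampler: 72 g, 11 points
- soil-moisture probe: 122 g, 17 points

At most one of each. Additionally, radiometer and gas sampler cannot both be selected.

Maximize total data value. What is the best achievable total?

Taking radio tag reader + hyperspectral sensor + gimbal camera + gas sampler: 1253 g used, 323 in data value.
That's the maximum — no feasible swap from here does better than 323.

323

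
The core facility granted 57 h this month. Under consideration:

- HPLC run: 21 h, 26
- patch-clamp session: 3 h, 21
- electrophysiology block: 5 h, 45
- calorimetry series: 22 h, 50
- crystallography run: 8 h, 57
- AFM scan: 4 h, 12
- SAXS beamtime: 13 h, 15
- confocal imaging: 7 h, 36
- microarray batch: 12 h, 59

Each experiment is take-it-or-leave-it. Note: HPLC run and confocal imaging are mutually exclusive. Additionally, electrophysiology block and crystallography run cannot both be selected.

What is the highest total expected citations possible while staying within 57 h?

By expected citations per h: electrophysiology block 9.00, crystallography run 7.12, patch-clamp session 7.00, confocal imaging 5.14 lead.
Best packing: patch-clamp session + calorimetry series + crystallography run + AFM scan + confocal imaging + microarray batch — 56 h, 235 total.

235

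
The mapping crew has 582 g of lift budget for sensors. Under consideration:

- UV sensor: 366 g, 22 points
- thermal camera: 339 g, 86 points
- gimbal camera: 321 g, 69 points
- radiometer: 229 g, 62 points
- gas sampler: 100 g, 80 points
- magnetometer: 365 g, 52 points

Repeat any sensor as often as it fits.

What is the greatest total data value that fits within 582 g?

400

Best packing: 5×gas sampler — 500 g, 400 total.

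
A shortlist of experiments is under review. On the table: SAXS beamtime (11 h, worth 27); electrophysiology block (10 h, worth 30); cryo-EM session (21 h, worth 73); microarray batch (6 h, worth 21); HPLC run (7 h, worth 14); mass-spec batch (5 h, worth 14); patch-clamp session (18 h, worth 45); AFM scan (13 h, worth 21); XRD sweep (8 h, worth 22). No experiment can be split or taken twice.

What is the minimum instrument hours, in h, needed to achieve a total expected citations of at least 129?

40

Need the lightest bundle worth ≥ 129.
Taking cryo-EM session + microarray batch + mass-spec batch + XRD sweep gives 130 (≥ 129) for 40 h.
No combination under 40 h hits 129.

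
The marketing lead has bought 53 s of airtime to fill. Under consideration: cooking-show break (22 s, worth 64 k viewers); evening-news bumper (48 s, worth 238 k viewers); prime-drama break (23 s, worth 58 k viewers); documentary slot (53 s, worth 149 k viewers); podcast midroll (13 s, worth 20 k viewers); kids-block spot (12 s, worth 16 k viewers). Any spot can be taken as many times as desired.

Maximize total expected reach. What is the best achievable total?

238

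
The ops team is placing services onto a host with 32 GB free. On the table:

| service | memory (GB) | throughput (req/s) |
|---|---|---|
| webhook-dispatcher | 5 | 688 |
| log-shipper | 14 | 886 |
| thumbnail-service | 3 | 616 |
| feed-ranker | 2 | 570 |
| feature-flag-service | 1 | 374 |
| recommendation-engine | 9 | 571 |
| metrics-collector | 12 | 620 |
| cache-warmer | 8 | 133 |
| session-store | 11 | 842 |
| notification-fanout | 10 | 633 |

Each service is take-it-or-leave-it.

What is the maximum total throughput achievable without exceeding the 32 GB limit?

3723

Filling by ratio: webhook-dispatcher + thumbnail-service + feed-ranker + feature-flag-service + recommendation-engine + session-store for 3661, with 1 GB left unused.
The 9 GB tied up in recommendation-engine is better spent on notification-fanout — total rises to 3723 (32 GB).
That's the maximum — no swap from here does better than 3723.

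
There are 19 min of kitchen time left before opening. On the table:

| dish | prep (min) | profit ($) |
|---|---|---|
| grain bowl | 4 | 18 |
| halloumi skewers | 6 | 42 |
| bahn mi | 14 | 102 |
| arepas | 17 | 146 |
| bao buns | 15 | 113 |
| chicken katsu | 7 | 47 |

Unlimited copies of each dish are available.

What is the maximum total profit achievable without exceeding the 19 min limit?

Best packing: arepas — 17 min, 146 total.
That's the maximum — no swap from here does better than 146.

146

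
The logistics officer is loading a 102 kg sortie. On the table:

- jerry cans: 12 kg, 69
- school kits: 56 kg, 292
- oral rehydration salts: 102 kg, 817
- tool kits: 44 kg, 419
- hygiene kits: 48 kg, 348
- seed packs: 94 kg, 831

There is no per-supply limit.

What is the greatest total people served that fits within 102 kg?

Density check — tool kits 9.52, seed packs 8.84, oral rehydration salts 8.01, hygiene kits 7.25 are the best per kg.
Best packing: jerry cans + 2×tool kits — 100 kg, 907 total.
No other feasible combination exceeds 907.

907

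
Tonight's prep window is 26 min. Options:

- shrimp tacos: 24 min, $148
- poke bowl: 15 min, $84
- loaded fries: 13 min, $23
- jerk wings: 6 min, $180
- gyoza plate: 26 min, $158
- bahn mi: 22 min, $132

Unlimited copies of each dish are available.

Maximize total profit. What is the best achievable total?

Density check — jerk wings 30.00, shrimp tacos 6.17, gyoza plate 6.08, bahn mi 6.00 are the best per min.
Taking 4×jerk wings: 24 min used, 720 in profit.
Every other selection either busts 26 min or fails to beat 720.

720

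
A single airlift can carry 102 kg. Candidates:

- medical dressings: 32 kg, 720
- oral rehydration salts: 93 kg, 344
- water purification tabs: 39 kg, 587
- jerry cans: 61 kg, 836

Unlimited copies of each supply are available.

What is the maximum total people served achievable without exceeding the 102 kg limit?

2160

By people served per kg: medical dressings 22.50, water purification tabs 15.05, jerry cans 13.70 lead.
The ratio ordering already packs tightly: 3×medical dressings, 96 kg, 2160.
Every other selection either busts 102 kg or fails to beat 2160.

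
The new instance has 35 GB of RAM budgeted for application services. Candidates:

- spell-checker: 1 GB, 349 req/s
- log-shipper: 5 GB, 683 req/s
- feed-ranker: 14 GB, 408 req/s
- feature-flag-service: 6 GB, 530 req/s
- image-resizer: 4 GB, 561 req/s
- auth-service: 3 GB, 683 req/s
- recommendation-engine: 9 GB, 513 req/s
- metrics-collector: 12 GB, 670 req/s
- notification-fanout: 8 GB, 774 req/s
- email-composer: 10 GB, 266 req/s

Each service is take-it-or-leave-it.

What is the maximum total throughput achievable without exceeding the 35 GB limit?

3744

Ranking by ratio (throughput/GB): spell-checker 349.00, auth-service 227.67, image-resizer 140.25, log-shipper 136.60.
A density-first pass picks spell-checker + log-shipper + feature-flag-service + image-resizer + auth-service + notification-fanout — 3580 at 27 GB.
Dropping spell-checker frees 1 GB; slotting in recommendation-engine (9 GB) lifts the total to 3744 at 35 GB.
Nothing else within 35 GB beats 3744.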